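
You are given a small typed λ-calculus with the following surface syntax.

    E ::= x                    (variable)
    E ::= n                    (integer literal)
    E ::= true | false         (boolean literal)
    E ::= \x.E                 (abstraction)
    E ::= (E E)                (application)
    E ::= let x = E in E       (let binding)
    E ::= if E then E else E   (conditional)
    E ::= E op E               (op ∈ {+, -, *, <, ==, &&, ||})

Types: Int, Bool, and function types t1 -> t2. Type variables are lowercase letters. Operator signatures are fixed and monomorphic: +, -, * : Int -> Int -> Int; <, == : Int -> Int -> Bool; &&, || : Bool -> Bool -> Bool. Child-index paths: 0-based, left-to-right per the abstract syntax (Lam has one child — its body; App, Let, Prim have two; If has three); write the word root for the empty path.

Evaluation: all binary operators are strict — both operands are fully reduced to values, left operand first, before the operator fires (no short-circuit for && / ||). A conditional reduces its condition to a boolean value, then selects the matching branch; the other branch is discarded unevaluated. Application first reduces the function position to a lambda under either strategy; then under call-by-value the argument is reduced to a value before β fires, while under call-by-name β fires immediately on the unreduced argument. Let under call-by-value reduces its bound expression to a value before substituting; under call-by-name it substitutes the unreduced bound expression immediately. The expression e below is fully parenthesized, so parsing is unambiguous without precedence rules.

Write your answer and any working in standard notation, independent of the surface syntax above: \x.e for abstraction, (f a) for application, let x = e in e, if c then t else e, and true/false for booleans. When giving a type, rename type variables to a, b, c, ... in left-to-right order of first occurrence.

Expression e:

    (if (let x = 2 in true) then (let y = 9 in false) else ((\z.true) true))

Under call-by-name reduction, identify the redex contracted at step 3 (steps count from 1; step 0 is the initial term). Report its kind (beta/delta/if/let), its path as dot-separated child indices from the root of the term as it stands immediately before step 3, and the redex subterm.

Working:
step 0: (if (let x = 2 in true) then (let y = 9 in false) else ((\z.true) true))
step 1: [let@0] (if true then (let y = 9 in false) else ((\z.true) true))
step 2: [if@root] (let y = 9 in false)
step 3: [let@root] false

Answer: let at root : (let y = 9 in false)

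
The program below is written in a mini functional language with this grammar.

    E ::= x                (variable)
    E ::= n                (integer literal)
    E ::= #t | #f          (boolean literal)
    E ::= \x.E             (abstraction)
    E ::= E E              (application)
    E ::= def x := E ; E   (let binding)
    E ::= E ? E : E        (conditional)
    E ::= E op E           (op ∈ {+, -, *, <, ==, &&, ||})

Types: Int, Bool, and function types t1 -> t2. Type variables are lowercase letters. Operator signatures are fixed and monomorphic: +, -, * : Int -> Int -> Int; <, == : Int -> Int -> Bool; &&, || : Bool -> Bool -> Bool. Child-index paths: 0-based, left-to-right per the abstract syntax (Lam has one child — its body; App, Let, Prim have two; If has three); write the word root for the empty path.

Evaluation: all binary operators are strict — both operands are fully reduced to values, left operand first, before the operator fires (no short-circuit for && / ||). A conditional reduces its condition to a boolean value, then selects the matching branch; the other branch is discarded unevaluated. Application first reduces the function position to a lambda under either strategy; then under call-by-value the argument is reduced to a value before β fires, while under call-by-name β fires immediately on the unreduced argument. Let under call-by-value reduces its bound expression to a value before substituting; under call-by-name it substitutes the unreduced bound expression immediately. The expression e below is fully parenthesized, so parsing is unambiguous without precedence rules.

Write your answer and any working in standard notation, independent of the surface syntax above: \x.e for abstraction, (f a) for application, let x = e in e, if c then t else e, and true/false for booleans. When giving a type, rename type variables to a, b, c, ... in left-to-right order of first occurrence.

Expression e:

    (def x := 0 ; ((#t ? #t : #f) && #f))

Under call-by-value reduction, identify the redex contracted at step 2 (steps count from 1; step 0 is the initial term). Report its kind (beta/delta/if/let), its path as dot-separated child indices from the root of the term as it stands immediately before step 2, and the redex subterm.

Answer: if at 0 : (if true then true else false)

Trace:
step 0: (let x = 0 in ((if true then true else false) && false))
step 1: [let@root] ((if true then true else false) && false)
step 2: [if@0] (true && false)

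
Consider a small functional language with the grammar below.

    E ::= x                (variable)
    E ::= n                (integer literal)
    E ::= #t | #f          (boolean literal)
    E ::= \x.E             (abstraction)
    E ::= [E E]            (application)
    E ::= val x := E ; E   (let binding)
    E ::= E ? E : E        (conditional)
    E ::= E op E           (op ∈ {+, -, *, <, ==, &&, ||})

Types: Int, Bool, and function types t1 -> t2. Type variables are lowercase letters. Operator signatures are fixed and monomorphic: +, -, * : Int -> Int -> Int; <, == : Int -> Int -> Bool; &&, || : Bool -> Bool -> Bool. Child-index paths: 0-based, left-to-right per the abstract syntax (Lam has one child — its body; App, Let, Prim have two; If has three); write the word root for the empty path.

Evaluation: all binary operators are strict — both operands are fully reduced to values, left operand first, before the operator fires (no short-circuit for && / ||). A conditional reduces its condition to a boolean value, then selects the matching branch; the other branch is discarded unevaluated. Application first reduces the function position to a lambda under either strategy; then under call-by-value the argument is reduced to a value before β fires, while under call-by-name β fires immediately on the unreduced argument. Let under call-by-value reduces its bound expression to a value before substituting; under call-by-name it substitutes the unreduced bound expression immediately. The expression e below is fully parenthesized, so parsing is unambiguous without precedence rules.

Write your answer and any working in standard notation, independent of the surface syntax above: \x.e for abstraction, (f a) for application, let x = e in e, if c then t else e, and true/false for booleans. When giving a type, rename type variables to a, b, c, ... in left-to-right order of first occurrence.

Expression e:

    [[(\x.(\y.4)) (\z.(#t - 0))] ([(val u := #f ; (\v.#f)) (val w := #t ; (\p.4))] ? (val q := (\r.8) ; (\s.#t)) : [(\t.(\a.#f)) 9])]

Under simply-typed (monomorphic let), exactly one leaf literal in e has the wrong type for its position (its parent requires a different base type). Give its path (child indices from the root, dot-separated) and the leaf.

Working:
\y._ : b -> Int
\x._ : a -> b -> Int
  unify Bool ~ Int
  FAIL: mismatch Bool ~ Int

Answer: 0.1.0.0 : true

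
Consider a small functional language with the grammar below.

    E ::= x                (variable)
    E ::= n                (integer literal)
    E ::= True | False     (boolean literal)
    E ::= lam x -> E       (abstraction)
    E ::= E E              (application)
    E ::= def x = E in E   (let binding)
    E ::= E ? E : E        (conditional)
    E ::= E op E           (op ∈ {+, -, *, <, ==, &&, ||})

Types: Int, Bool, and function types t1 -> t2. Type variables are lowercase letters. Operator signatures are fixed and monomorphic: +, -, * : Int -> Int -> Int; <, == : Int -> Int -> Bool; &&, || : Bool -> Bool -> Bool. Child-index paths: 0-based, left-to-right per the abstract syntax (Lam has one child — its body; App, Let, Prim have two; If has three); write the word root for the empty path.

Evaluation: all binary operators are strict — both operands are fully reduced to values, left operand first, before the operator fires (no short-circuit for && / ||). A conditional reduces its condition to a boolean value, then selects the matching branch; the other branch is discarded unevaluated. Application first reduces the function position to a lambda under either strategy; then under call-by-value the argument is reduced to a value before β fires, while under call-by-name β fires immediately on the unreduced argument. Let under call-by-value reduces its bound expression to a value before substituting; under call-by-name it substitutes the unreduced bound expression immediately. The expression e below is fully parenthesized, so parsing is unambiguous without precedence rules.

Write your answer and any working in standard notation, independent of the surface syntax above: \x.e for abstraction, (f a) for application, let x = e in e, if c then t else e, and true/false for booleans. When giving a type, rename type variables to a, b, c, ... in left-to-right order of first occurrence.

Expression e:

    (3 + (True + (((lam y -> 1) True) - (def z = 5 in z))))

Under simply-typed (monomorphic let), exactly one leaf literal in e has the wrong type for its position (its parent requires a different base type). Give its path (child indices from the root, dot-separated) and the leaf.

Answer: 1.0 : true

Working:
  unify Int ~ Int
  unify Bool ~ Int
  FAIL: mismatch Bool ~ Int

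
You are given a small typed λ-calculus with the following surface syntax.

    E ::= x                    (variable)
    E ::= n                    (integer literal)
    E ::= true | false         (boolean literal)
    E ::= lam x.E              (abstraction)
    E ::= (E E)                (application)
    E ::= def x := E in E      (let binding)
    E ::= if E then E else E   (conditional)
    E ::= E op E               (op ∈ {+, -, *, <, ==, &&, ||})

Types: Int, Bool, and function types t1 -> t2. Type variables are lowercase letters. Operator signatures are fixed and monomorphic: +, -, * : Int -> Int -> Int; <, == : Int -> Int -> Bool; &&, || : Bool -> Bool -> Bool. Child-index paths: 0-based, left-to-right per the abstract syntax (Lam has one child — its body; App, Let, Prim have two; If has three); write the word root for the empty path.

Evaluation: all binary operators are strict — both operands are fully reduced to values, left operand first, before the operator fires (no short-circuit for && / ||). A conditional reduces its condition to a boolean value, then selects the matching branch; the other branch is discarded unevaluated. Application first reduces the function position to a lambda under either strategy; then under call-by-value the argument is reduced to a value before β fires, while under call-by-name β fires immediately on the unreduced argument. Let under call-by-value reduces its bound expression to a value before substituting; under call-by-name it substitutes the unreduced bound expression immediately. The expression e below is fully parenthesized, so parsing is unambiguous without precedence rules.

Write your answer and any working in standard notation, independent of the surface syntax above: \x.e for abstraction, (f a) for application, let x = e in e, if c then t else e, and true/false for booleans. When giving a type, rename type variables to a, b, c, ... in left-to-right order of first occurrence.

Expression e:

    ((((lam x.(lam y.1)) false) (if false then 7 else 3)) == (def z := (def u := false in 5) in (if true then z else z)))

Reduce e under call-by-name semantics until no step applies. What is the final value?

Answer: false

Derivation:
step 0: ((((\x.(\y.1)) false) (if false then 7 else 3)) == (let z = (let u = false in 5) in (if true then z else z)))
step 1: [beta@0.0] (((\y.1) (if false then 7 else 3)) == (let z = (let u = false in 5) in (if true then z else z)))
step 2: [beta@0] (1 == (let z = (let u = false in 5) in (if true then z else z)))
step 3: [let@1] (1 == (if true then (let u = false in 5) else (let u = false in 5)))
step 4: [if@1] (1 == (let u = false in 5))
step 5: [let@1] (1 == 5)
step 6: [delta@root] false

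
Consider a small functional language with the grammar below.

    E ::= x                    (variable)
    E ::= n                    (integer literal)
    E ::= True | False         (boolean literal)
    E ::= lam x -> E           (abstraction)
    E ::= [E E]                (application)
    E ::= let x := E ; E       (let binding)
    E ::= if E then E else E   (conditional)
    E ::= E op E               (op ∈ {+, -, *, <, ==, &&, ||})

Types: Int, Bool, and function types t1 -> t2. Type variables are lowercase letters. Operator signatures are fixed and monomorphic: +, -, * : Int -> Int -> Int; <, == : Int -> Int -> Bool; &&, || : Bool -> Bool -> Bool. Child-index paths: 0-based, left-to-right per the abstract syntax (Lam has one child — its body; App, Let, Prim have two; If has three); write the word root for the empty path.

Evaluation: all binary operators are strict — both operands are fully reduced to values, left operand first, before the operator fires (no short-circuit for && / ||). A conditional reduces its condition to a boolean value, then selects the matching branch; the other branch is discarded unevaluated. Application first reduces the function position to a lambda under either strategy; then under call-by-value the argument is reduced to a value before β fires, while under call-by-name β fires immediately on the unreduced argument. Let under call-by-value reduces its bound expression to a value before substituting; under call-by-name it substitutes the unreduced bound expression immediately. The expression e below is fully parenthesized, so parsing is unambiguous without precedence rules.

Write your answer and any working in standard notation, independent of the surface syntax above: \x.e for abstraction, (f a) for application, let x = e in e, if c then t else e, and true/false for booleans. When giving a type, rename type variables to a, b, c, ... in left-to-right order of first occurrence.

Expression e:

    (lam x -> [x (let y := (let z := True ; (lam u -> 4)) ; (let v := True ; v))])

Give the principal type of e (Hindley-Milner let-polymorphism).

Answer: (Bool -> a) -> a

Working:
x : a
let z : Bool
\u._ : b -> Int
let y : forall. b -> Int
let v : Bool
v : Bool
  unify a ~ Bool -> c
_ _ : c
\x._ : (Bool -> c) -> c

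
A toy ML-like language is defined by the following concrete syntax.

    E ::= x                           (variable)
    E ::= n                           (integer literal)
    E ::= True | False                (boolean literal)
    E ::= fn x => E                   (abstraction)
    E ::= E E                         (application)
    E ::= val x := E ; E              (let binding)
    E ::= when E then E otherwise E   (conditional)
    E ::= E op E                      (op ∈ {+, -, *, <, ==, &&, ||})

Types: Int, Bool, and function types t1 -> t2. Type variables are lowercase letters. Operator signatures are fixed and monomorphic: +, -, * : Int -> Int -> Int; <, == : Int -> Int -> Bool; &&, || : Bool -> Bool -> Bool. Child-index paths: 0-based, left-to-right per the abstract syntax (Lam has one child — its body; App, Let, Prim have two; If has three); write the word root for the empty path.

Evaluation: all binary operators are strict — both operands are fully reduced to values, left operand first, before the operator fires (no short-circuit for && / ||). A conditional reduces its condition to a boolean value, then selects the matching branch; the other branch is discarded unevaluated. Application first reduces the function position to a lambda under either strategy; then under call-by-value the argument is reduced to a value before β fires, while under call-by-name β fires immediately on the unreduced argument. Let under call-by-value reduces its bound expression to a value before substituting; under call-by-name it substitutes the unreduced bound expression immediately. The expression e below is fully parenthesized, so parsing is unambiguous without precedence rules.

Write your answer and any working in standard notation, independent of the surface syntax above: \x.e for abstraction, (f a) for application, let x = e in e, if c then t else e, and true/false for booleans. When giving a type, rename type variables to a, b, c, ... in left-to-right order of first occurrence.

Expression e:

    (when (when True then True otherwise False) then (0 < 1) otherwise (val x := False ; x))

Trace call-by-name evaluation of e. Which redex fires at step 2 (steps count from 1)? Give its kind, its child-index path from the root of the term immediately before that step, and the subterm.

Answer: if at root : (if true then (0 < 1) else (let x = false in x))

Trace:
step 0: (if (if true then true else false) then (0 < 1) else (let x = false in x))
step 1: [if@0] (if true then (0 < 1) else (let x = false in x))
step 2: [if@root] (0 < 1)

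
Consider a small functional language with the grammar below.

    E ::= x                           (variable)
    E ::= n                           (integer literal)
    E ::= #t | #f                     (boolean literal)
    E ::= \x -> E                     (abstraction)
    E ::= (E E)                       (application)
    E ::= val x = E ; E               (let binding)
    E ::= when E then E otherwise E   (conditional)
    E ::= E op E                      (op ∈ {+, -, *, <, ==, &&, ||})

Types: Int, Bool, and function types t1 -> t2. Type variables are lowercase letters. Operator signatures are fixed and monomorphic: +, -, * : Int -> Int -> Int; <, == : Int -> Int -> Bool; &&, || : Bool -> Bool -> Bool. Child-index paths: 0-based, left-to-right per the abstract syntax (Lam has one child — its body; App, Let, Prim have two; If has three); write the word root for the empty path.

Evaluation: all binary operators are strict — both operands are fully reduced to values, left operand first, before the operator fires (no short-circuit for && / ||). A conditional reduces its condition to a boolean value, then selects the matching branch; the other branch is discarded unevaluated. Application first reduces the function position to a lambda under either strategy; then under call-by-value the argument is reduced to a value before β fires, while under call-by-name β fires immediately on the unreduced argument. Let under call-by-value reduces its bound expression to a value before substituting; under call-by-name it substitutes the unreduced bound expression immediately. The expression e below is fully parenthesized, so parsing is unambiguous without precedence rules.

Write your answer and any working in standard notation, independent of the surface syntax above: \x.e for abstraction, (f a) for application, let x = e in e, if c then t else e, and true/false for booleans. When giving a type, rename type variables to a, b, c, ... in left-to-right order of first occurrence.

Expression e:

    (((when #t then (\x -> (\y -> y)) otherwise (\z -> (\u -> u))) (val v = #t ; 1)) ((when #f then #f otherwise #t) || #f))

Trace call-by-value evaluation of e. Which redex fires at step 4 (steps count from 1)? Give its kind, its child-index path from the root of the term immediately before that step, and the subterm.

Working:
step 0: (((if true then (\x.(\y.y)) else (\z.(\u.u))) (let v = true in 1)) ((if false then false else true) || false))
step 1: [if@0.0] (((\x.(\y.y)) (let v = true in 1)) ((if false then false else true) || false))
step 2: [let@0.1] (((\x.(\y.y)) 1) ((if false then false else true) || false))
step 3: [beta@0] ((\y.y) ((if false then false else true) || false))
step 4: [if@1.0] ((\y.y) (true || false))

Answer: if at 1.0 : (if false then false else true)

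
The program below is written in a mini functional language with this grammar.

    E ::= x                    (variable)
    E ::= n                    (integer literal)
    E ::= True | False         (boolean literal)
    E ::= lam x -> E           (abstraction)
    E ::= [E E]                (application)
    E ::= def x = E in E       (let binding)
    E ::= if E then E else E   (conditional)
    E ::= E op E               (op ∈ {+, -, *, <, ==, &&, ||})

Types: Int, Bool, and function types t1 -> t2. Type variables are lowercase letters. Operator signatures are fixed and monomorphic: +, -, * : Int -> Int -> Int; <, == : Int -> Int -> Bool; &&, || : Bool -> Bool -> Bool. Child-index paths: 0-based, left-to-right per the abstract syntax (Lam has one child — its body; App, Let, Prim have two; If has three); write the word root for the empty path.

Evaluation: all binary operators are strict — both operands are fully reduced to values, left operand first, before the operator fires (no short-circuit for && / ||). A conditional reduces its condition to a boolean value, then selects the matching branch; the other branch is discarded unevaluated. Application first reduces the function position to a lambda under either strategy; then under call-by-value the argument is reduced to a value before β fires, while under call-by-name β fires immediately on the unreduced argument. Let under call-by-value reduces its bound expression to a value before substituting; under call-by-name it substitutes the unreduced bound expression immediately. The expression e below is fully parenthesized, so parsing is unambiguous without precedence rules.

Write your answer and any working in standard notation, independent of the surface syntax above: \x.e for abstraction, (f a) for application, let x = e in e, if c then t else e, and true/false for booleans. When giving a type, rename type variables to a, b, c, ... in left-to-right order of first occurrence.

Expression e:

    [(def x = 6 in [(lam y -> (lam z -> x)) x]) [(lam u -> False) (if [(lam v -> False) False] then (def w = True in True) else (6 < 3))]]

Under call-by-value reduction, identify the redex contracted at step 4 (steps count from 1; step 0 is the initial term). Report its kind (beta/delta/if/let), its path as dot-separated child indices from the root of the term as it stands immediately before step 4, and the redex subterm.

Derivation:
step 0: ((let x = 6 in ((\y.(\z.x)) x)) ((\u.false) (if ((\v.false) false) then (let w = true in true) else (6 < 3))))
step 1: [let@0] (((\y.(\z.6)) 6) ((\u.false) (if ((\v.false) false) then (let w = true in true) else (6 < 3))))
step 2: [beta@0] ((\z.6) ((\u.false) (if ((\v.false) false) then (let w = true in true) else (6 < 3))))
step 3: [beta@1.1.0] ((\z.6) ((\u.false) (if false then (let w = true in true) else (6 < 3))))
step 4: [if@1.1] ((\z.6) ((\u.false) (6 < 3)))

Answer: if at 1.1 : (if false then (let w = true in true) else (6 < 3))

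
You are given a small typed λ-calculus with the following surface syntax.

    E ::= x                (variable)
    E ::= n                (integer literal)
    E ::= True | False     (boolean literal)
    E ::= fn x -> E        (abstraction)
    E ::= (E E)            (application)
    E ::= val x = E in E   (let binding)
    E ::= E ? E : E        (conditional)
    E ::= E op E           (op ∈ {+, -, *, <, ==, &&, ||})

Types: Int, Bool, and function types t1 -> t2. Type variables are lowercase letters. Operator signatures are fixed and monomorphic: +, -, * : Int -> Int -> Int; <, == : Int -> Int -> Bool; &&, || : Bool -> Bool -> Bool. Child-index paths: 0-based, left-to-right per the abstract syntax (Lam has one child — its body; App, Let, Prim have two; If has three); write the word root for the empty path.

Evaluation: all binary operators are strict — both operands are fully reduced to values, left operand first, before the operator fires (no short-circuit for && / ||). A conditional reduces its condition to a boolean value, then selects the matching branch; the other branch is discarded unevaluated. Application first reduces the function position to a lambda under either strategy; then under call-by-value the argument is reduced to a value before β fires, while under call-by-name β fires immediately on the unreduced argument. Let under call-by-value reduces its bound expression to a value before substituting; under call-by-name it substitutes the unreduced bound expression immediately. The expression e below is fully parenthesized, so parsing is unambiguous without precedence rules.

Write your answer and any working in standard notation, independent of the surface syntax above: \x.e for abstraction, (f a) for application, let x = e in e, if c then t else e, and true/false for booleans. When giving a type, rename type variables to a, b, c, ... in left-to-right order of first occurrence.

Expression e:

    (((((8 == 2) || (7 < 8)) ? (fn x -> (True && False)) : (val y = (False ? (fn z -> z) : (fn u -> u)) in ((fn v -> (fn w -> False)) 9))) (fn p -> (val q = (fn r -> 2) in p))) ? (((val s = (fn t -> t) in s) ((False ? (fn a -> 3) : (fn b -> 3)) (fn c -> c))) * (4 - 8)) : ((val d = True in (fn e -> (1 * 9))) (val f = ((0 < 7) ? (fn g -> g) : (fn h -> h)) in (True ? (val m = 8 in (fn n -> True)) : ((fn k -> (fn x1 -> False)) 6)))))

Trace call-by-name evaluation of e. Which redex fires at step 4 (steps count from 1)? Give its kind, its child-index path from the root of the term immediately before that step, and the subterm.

Answer: if at 0.0 : (if true then (\x.(true && false)) else (let y = (if false then (\z.z) else (\u.u)) in ((\v.(\w.false)) 9)))

Working:
step 0: (if ((if ((8 == 2) || (7 < 8)) then (\x.(true && false)) else (let y = (if false then (\z.z) else (\u.u)) in ((\v.(\w.false)) 9))) (\p.(let q = (\r.2) in p))) then (((let s = (\t.t) in s) ((if false then (\a.3) else (\b.3)) (\c.c))) * (4 - 8)) else ((let d = true in (\e.(1 * 9))) (let f = (if (0 < 7) then (\g.g) else (\h.h)) in (if true then (let m = 8 in (\n.true)) else ((\k.(\x1.false)) 6)))))
step 1: [delta@0.0.0.0] (if ((if (false || (7 < 8)) then (\x.(true && false)) else (let y = (if false then (\z.z) else (\u.u)) in ((\v.(\w.false)) 9))) (\p.(let q = (\r.2) in p))) then (((let s = (\t.t) in s) ((if false then (\a.3) else (\b.3)) (\c.c))) * (4 - 8)) else ((let d = true in (\e.(1 * 9))) (let f = (if (0 < 7) then (\g.g) else (\h.h)) in (if true then (let m = 8 in (\n.true)) else ((\k.(\x1.false)) 6)))))
step 2: [delta@0.0.0.1] (if ((if (false || true) then (\x.(true && false)) else (let y = (if false then (\z.z) else (\u.u)) in ((\v.(\w.false)) 9))) (\p.(let q = (\r.2) in p))) then (((let s = (\t.t) in s) ((if false then (\a.3) else (\b.3)) (\c.c))) * (4 - 8)) else ((let d = true in (\e.(1 * 9))) (let f = (if (0 < 7) then (\g.g) else (\h.h)) in (if true then (let m = 8 in (\n.true)) else ((\k.(\x1.false)) 6)))))
step 3: [delta@0.0.0] (if ((if true then (\x.(true && false)) else (let y = (if false then (\z.z) else (\u.u)) in ((\v.(\w.false)) 9))) (\p.(let q = (\r.2) in p))) then (((let s = (\t.t) in s) ((if false then (\a.3) else (\b.3)) (\c.c))) * (4 - 8)) else ((let d = true in (\e.(1 * 9))) (let f = (if (0 < 7) then (\g.g) else (\h.h)) in (if true then (let m = 8 in (\n.true)) else ((\k.(\x1.false)) 6)))))
step 4: [if@0.0] (if ((\x.(true && false)) (\p.(let q = (\r.2) in p))) then (((let s = (\t.t) in s) ((if false then (\a.3) else (\b.3)) (\c.c))) * (4 - 8)) else ((let d = true in (\e.(1 * 9))) (let f = (if (0 < 7) then (\g.g) else (\h.h)) in (if true then (let m = 8 in (\n.true)) else ((\k.(\x1.false)) 6)))))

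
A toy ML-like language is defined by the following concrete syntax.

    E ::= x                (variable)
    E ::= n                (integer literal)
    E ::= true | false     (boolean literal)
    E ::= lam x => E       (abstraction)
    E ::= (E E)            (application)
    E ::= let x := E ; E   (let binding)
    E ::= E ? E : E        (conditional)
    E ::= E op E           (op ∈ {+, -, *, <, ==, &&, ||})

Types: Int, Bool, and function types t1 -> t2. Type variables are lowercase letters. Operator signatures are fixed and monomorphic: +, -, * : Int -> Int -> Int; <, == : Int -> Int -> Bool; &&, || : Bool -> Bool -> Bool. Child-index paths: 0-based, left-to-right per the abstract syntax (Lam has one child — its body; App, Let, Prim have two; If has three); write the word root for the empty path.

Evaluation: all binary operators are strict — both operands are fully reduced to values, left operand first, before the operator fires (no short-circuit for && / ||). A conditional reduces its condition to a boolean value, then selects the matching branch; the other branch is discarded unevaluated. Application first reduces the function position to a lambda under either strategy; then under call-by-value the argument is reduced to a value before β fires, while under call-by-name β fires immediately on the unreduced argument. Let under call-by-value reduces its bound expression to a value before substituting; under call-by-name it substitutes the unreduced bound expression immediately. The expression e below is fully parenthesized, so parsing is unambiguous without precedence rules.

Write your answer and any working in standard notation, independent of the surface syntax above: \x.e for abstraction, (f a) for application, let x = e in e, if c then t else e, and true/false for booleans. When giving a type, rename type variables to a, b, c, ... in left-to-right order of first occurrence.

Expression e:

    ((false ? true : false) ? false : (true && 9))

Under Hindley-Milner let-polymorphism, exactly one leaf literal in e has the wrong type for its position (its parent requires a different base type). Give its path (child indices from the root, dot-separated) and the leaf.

Trace:
  unify Bool ~ Bool
  unify Bool ~ Bool
  unify Bool ~ Bool
  unify Bool ~ Bool
  unify Int ~ Bool
  FAIL: mismatch Int ~ Bool

Answer: 2.1 : 9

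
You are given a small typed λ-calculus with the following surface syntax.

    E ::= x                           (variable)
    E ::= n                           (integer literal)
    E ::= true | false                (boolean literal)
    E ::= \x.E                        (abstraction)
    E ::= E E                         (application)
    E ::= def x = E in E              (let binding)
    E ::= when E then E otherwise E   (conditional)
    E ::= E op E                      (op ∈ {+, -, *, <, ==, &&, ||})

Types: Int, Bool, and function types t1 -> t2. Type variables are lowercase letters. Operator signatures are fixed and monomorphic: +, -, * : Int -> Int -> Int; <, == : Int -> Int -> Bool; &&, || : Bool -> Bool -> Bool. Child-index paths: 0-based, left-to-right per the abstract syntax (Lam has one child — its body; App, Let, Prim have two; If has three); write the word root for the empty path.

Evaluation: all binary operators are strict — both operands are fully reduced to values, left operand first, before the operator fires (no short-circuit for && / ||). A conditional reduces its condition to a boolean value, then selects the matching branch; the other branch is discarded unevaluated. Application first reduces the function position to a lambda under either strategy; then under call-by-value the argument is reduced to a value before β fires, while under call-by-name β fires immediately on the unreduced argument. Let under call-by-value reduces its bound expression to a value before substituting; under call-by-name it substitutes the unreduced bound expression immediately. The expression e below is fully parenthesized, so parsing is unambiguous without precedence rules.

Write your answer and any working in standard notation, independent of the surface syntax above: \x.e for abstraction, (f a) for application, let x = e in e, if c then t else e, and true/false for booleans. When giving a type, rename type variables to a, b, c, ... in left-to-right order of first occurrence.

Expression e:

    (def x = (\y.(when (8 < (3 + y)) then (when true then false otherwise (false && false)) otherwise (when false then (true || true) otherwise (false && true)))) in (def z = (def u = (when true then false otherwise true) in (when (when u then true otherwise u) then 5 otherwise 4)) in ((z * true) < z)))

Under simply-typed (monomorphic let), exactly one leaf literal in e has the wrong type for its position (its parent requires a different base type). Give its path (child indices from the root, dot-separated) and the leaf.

Answer: 1.1.0.1 : true

Trace:
  unify Int ~ Int
  unify Int ~ Int
y : a
  unify a ~ Int
  unify Int ~ Int
  unify Bool ~ Bool
  unify Bool ~ Bool
  unify Bool ~ Bool
  unify Bool ~ Bool
  unify Bool ~ Bool
  unify Bool ~ Bool
  unify Bool ~ Bool
  unify Bool ~ Bool
  unify Bool ~ Bool
  unify Bool ~ Bool
  unify Bool ~ Bool
  unify Bool ~ Bool
\y._ : Int -> Bool
let x : Int -> Bool
  unify Bool ~ Bool
  unify Bool ~ Bool
let u : Bool
u : Bool
  unify Bool ~ Bool
u : Bool
  unify Bool ~ Bool
  unify Bool ~ Bool
  unify Int ~ Int
let z : Int
z : Int
  unify Int ~ Int
  unify Bool ~ Int
  FAIL: mismatch Bool ~ Int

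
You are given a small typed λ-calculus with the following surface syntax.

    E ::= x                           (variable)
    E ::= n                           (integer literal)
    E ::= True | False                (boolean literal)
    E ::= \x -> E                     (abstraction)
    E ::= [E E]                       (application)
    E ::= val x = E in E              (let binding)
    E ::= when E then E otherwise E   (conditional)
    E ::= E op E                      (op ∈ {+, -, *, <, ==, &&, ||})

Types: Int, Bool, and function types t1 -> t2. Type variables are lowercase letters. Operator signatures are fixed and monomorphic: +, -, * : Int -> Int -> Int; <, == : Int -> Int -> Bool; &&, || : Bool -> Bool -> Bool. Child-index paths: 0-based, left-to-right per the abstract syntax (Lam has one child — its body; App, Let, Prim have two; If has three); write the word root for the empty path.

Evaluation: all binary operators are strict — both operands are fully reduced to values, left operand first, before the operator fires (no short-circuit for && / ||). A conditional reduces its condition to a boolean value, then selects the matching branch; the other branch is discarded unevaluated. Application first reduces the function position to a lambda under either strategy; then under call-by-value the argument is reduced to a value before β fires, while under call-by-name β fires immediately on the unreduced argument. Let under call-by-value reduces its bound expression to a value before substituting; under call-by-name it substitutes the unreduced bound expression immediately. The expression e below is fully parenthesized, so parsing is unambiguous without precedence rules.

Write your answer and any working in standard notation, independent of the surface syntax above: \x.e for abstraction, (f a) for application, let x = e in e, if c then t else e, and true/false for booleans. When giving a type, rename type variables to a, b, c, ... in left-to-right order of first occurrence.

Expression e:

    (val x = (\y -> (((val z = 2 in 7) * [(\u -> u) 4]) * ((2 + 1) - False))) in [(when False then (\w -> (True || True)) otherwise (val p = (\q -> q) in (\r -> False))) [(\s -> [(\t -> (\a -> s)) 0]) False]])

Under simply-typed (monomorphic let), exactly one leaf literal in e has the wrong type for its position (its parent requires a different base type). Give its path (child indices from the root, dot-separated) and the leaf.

Trace:
let z : Int
  unify Int ~ Int
u : b
\u._ : b -> b
  unify b -> b ~ Int -> c
  unify b ~ Int
  unify Int ~ c
_ _ : Int
  unify Int ~ Int
  unify Int ~ Int
  unify Int ~ Int
  unify Int ~ Int
  unify Int ~ Int
  unify Bool ~ Int
  FAIL: mismatch Bool ~ Int

Answer: 0.0.1.1 : false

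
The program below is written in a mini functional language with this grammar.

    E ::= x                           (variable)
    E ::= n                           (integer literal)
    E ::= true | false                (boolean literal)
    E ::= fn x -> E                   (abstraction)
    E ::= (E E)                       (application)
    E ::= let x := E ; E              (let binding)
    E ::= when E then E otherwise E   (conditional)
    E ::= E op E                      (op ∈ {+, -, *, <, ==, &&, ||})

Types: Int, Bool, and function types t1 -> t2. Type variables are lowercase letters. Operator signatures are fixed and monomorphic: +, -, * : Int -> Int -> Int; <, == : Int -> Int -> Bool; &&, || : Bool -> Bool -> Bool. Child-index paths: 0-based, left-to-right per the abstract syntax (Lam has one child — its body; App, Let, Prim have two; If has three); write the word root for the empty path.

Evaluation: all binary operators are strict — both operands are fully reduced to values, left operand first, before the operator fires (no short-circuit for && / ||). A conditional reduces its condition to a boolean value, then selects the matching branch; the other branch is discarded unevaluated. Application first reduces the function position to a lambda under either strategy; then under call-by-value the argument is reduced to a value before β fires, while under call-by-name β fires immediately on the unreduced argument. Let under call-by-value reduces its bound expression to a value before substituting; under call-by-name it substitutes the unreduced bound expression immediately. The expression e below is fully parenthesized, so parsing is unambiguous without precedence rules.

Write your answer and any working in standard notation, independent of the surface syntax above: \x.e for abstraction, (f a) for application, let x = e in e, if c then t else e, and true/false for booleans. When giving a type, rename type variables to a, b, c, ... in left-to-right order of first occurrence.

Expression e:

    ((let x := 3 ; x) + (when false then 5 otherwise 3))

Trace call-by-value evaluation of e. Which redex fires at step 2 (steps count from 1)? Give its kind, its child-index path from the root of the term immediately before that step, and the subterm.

Derivation:
step 0: ((let x = 3 in x) + (if false then 5 else 3))
step 1: [let@0] (3 + (if false then 5 else 3))
step 2: [if@1] (3 + 3)

Answer: if at 1 : (if false then 5 else 3)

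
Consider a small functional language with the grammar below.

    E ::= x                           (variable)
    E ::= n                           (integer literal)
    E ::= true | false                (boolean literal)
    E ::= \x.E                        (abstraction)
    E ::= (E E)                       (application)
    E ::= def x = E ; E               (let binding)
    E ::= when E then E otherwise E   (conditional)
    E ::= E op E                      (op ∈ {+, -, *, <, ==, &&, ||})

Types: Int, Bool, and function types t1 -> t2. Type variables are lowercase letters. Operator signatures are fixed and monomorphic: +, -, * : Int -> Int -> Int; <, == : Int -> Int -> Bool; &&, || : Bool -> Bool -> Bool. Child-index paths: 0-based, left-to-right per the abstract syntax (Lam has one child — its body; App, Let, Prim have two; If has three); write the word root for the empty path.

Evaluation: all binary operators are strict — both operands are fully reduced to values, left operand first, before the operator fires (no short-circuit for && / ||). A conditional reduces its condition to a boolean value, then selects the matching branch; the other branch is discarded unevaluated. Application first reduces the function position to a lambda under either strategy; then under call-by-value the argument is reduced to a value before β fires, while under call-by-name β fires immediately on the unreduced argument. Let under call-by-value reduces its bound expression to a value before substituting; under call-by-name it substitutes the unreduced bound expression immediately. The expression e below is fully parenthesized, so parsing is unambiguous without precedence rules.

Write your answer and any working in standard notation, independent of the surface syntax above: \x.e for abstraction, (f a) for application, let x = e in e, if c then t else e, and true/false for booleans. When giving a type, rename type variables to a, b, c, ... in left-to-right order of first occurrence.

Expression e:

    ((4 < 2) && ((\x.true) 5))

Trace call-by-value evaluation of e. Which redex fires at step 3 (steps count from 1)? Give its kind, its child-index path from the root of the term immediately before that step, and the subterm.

Derivation:
step 0: ((4 < 2) && ((\x.true) 5))
step 1: [delta@0] (false && ((\x.true) 5))
step 2: [beta@1] (false && true)
step 3: [delta@root] false

Answer: delta at root : (false && true)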